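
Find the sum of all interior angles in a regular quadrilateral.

The sum of interior angles of an n-sided polygon is (n - 2) * 180.
For n = 4: (4 - 2) * 180 = 2 * 180 = 360 degrees.

360 degrees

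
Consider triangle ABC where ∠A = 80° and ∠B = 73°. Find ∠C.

The interior angles sum to 180°: angle C = 180 - 80 - 73 = 27°.
The triangle is acute (angles 80°, 73°, 27°).

27 degrees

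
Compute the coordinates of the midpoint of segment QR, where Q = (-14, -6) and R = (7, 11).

The midpoint is the average of the coordinates:
x: (-14 + 7)/2 = -7/2
y: (-6 + 11)/2 = 5/2
Midpoint = (-7/2, 5/2)

(-7/2, 5/2)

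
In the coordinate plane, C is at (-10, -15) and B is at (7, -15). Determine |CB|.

The horizontal distance is |7 - -10| = 17 and the vertical distance is |-15 - -15| = 0.
By the Pythagorean theorem, d = sqrt(17^2 + 0^2) = sqrt(289) = 17.

17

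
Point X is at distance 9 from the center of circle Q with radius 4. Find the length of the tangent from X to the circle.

The tangent, radius, and line from the external point to the center form a right triangle.
The right angle is where the tangent meets the radius.
By the Pythagorean theorem: tangent² + 4² = 9²
tangent² = 81 - 16 = 65
tangent = sqrt(65)

sqrt(65)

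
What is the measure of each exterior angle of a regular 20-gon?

Each exterior angle of a regular n-gon is 360 / n.
For n = 20: 360 / 20 = 18 degrees.

18 degrees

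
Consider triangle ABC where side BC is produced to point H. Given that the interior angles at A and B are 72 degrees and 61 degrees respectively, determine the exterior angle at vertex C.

Exterior angle = 72 + 61 = 133 degrees (exterior angle theorem).

133 degrees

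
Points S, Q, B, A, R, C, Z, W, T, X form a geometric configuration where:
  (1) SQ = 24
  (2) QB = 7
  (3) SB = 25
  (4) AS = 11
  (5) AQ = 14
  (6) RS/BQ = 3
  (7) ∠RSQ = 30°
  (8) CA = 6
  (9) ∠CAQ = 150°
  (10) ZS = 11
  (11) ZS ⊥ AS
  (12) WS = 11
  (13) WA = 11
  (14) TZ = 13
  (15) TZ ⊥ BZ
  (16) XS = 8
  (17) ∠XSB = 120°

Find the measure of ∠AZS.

Step 1: By the law of cosines on triangle ZSA: ZA² = 11² + 11² − 2·11·11·cos(90°) = 242, so ZA = 11·√2.
Step 2: By the inverse law of cosines on triangle AZS: cos(∠AZS) = ((11·√2)² + 11² − 11²) / (2·11·√2·11) = 242/342.24 = 0.7071, so ∠AZS = 45°.

Therefore, the measure of angle ∠AZS = 45°.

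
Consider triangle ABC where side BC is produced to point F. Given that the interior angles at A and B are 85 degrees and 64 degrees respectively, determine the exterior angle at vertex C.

Exterior angle = 85 + 64 = 149 degrees (exterior angle theorem).

149 degrees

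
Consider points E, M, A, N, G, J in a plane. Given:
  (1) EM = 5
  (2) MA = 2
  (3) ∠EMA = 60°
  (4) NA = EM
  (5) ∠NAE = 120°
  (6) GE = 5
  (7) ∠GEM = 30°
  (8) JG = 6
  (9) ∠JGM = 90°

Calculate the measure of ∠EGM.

Step 1: By the law of cosines on triangle GEM: GM² = 5² + 5² − 2·5·5·cos(30°) = 6.7, so GM ≈ 2.59.
Step 2: By the inverse law of cosines on triangle EGM: cos(∠EGM) = (5² + 2.59² − 5²) / (2·5·2.59) = 6.7/25.88 = 0.2588, so ∠EGM = 75°.

Therefore, the measure of angle ∠EGM = 75°.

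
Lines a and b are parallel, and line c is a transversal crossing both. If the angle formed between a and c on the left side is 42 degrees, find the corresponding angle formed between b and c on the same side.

Corresponding angles formed by parallel lines and a transversal are equal.
The given angle is 42 degrees.
The corresponding angle = 42 degrees.

42 degrees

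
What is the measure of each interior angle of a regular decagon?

Each interior angle of a regular n-gon is (n - 2) * 180 / n.
For n = 10: (10 - 2) * 180 / 10 = 1440/10 = 144 degrees.

144 degrees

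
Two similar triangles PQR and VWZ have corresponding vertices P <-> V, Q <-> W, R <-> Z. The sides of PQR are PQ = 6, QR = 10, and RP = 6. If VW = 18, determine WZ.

Since the triangles are similar, the ratio of corresponding sides is constant.
Scale factor k = VW / PQ = 18 / 6 = 3
WZ = k * QR = 3 * 10 = 30

30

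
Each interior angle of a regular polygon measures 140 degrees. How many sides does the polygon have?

The exterior angle is the supplement of the interior angle: 180 - 140 = 40 degrees.
Since the exterior angles of any convex polygon sum to 360 degrees, the number of sides is 360 / 40 = 9.

9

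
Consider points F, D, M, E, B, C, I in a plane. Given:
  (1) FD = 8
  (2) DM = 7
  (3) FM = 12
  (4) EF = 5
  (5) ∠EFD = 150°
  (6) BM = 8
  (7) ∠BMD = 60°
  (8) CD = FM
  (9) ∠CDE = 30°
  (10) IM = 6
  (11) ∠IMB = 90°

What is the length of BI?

Step 1: By the law of cosines on triangle BMI: BI² = 8² + 6² − 2·8·6·cos(90°) = 100, so BI = 10.

Therefore, the length of BI = 10.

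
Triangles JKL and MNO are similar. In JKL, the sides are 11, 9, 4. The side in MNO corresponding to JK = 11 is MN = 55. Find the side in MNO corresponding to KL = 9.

Since the triangles are similar, the ratio of corresponding sides is constant.
Scale factor k = MN / JK = 55 / 11 = 5
NO = k * KL = 5 * 9 = 45

45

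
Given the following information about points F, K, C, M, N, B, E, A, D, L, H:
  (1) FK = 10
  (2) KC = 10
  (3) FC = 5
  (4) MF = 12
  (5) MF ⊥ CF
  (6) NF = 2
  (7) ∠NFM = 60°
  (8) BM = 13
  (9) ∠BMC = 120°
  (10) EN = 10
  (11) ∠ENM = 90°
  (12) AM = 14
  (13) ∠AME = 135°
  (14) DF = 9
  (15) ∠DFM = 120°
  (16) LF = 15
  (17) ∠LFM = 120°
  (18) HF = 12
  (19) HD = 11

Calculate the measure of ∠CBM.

Step 1: By the law of cosines on triangle CFM: CM² = 5² + 12² − 2·5·12·cos(90°) = 169, so CM = 13.
Step 2: By the law of cosines on triangle BMC: BC² = 13² + 13² − 2·13·13·cos(120°) = 507, so BC = 13·√3.
Step 3: By the inverse law of cosines on triangle CBM: cos(∠CBM) = ((13·√3)² + 13² − 13²) / (2·13·√3·13) = 507/585.43 = 0.866, so ∠CBM = 30°.

Therefore, the measure of angle ∠CBM = 30°.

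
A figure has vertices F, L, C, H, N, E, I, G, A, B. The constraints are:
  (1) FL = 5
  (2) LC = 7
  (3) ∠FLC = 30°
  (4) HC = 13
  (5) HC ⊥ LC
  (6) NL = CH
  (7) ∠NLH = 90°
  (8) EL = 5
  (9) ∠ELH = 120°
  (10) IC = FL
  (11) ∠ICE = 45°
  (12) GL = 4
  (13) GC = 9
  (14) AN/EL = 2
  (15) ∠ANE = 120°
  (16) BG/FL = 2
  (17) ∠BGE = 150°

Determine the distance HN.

From the given relations: NL = CH = 13.
Step 1: By the law of cosines on triangle LCH: LH² = 7² + 13² − 2·7·13·cos(90°) = 218, so LH ≈ 14.76.
Step 2: By the law of cosines on triangle HLN: HN² = 14.76² + 13² − 2·14.76·13·cos(90°) = 387, so HN = 3·√43.

Therefore, the length of HN = 3·√43.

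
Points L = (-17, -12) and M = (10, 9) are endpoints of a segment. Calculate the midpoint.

The midpoint is the average of the coordinates:
x: (-17 + 10)/2 = -7/2
y: (-12 + 9)/2 = -3/2
Midpoint = (-7/2, -3/2)

(-7/2, -3/2)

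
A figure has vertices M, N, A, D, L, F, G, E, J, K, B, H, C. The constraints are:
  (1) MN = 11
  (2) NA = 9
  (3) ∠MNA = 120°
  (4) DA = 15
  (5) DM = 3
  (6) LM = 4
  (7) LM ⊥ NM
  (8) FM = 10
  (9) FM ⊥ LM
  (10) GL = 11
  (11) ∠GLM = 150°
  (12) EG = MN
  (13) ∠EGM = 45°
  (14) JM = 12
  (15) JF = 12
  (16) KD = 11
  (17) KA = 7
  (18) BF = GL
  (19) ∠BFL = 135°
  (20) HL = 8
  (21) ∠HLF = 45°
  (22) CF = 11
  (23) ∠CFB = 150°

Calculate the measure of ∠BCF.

From the given relations: BF = GL = 11.
Step 1: By the law of cosines on triangle CFB: CB² = 11² + 11² − 2·11·11·cos(150°) = 451.58, so CB ≈ 21.25.
Step 2: By the inverse law of cosines on triangle BCF: cos(∠BCF) = (21.25² + 11² − 11²) / (2·21.25·11) = 451.58/467.51 = 0.9659, so ∠BCF = 15°.

Therefore, the measure of angle ∠BCF = 15°.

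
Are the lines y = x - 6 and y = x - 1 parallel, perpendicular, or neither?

Slope of line 1: m1 = 1
Slope of line 2: m2 = 1
Since m1 = m2 = 1, the lines are parallel.

Parallel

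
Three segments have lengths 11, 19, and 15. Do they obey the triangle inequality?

For three segments to close into a triangle, no single side can be as long as the other two combined.
The longest side is 19, and 11 + 15 = 26 > 19.
A triangle can be formed.

Yes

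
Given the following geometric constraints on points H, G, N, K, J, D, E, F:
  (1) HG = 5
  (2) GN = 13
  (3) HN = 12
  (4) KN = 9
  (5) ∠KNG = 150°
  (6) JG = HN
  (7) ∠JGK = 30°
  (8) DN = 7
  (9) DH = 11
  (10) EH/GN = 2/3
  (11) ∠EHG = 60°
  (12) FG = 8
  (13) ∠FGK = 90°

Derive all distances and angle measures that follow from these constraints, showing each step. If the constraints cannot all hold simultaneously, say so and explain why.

The constraints are consistent.

From the given relations:
  JG = HN = 12
  EH = 2/3·GN = 2/3·13 ≈ 8.67

Step 1: From GN = 13, NK = 9, and ∠GNK = 150°, by the law of cosines:
  GK² = GN² + NK² - 2·GN·NK·cos(150°) = 169 + 81 + 202.6 = 452.6
  GK ≈ 21.28

Step 2: From GH = 5, HE = 8.67, and ∠GHE = 60°, by the law of cosines:
  GE² = GH² + HE² - 2·GH·HE·cos(60°) = 25 + 75.11 - 43.33 = 56.78
  GE ≈ 7.54

Step 3: From HD = 11, HN = 12, DN = 7, by the inverse law of cosines:
  cos(∠DHN) = (HD² + HN² - DN²) / (2·HD·HN)
  ∠DHN = 35.1°

Step 4: From HG = 5, HN = 12, GN = 13, by the inverse law of cosines:
  cos(∠GHN) = (HG² + HN² - GN²) / (2·HG·HN)
  ∠GHN = 90°

Step 5: From GH = 5, GN = 13, HN = 12, by the inverse law of cosines:
  cos(∠HGN) = (GH² + GN² - HN²) / (2·GH·GN)
  ∠HGN = 67.38°

Step 6: From ND = 7, NH = 12, DH = 11, by the inverse law of cosines:
  cos(∠DNH) = (ND² + NH² - DH²) / (2·ND·NH)
  ∠DNH = 64.62°

Step 7: From NG = 13, NH = 12, GH = 5, by the inverse law of cosines:
  cos(∠GNH) = (NG² + NH² - GH²) / (2·NG·NH)
  ∠GNH = 22.62°

Step 8: From DH = 11, DN = 7, HN = 12, by the inverse law of cosines:
  cos(∠HDN) = (DH² + DN² - HN²) / (2·DH·DN)
  ∠HDN = 80.28°

Step 9: From KG = 21.28, GJ = 12, and ∠KGJ = 30°, by the law of cosines:
  KJ² = KG² + GJ² - 2·KG·GJ·cos(30°) = 452.6 + 144 - 442.2 = 154.4
  KJ ≈ 12.43

Step 10: From KG = 21.28, GF = 8, and ∠KGF = 90°, by the law of cosines:
  KF² = KG² + GF² - 2·KG·GF·cos(90°) = 452.6 + 64 - 0 = 516.6
  KF ≈ 22.73

Step 11: From GE = 7.54, GH = 5, EH = 8.67, by the inverse law of cosines:
  cos(∠EGH) = (GE² + GH² - EH²) / (2·GE·GH)
  ∠EGH = 84.92°

Step 12: From GK = 21.28, GN = 13, KN = 9, by the inverse law of cosines:
  cos(∠KGN) = (GK² + GN² - KN²) / (2·GK·GN)
  ∠KGN = 12.21°

Step 13: From KG = 21.28, KN = 9, GN = 13, by the inverse law of cosines:
  cos(∠GKN) = (KG² + KN² - GN²) / (2·KG·KN)
  ∠GKN = 17.79°

Step 14: From EG = 7.54, EH = 8.67, GH = 5, by the inverse law of cosines:
  cos(∠GEH) = (EG² + EH² - GH²) / (2·EG·EH)
  ∠GEH = 35.08°

Step 15: From KF = 22.73, KG = 21.28, FG = 8, by the inverse law of cosines:
  cos(∠FKG) = (KF² + KG² - FG²) / (2·KF·KG)
  ∠FKG = 20.61°

Step 16: From KG = 21.28, KJ = 12.43, GJ = 12, by the inverse law of cosines:
  cos(∠GKJ) = (KG² + KJ² - GJ²) / (2·KG·KJ)
  ∠GKJ = 28.87°

Step 17: From JG = 12, JK = 12.43, GK = 21.28, by the inverse law of cosines:
  cos(∠GJK) = (JG² + JK² - GK²) / (2·JG·JK)
  ∠GJK = 121.13°

Step 18: From FG = 8, FK = 22.73, GK = 21.28, by the inverse law of cosines:
  cos(∠GFK) = (FG² + FK² - GK²) / (2·FG·FK)
  ∠GFK = 69.39°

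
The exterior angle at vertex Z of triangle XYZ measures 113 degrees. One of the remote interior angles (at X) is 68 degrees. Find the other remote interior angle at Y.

By the exterior angle theorem: exterior angle = sum of remote interior angles.
113 = 68 + angle Y
angle Y = 113 - 68 = 45 degrees

45 degrees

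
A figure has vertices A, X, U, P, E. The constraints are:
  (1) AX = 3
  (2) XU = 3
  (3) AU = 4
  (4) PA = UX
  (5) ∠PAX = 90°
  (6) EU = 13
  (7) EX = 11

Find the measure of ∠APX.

From the given relations: PA = UX = 3.
Step 1: By the law of cosines on triangle PAX: PX² = 3² + 3² − 2·3·3·cos(90°) = 18, so PX = 3·√2.
Step 2: By the inverse law of cosines on triangle APX: cos(∠APX) = (3² + (3·√2)² − 3²) / (2·3·3·√2) = 18/25.46 = 0.7071, so ∠APX = 45°.

Therefore, the measure of angle ∠APX = 45°.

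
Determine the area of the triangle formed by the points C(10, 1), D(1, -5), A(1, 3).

Shoelace: Area = (1/2)|10(-5-3) + 1(3-1) + 1(1--5)| = (1/2)(72) = 36

36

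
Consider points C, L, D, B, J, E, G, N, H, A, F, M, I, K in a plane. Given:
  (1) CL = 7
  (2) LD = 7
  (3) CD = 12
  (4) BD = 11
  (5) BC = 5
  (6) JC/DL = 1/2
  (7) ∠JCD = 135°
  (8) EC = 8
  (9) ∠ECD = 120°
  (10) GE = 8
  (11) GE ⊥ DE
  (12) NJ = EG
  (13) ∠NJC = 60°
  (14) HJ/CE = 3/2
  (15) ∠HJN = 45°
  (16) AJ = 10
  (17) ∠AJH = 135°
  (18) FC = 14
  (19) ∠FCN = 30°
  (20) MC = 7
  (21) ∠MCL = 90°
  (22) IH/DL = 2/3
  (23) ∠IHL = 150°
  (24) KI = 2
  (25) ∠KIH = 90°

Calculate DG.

Step 1: By the law of cosines on triangle ECD: ED² = 8² + 12² − 2·8·12·cos(120°) = 304, so ED = 4·√19.
Step 2: By the law of cosines on triangle DEG: DG² = (4·√19)² + 8² − 2·4·√19·8·cos(90°) = 368, so DG = 4·√23.

Therefore, the length of DG = 4·√23.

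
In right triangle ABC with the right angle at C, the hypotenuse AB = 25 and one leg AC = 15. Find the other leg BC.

BC = sqrt(25^2 - 15^2) = sqrt(400) = 20

20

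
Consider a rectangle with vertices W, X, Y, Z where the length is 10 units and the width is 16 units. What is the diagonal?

A rectangle's diagonal splits it into two right triangles, with the diagonal as the hypotenuse.
By the Pythagorean theorem, d^2 = 10^2 + 16^2 = 356.
Therefore d = sqrt(356) = 2*sqrt(89).

2*sqrt(89)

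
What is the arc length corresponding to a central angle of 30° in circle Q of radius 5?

The full circumference is 2πr = 2π(5) = 10*pi.
The arc spans 30° out of 360°, which is a fraction of 1/12.
Arc length = 10*pi × 1/12 = 5*pi/6.

5*pi/6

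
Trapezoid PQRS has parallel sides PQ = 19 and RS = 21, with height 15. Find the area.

A trapezoid's area equals the midsegment times the height.
The midsegment is (19 + 21) / 2 = 20.
Area = 20 * 15 = 300.

300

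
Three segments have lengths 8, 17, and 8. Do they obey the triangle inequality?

No.
The triangle inequality is violated: 8 + 8 = 16 ≤ 17.
These lengths cannot form a triangle.

No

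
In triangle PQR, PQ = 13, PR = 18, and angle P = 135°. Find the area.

Area = (1/2)(13)(18) sin(135°) = (1/2)(13)(18)(sqrt(2)/2) = 117*sqrt(2)/2

117*sqrt(2)/2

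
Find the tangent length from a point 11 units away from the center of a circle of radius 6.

tangent = √(d² - r²) = √(11² - 6²) = √(121 - 36) = √85 = sqrt(85)

sqrt(85)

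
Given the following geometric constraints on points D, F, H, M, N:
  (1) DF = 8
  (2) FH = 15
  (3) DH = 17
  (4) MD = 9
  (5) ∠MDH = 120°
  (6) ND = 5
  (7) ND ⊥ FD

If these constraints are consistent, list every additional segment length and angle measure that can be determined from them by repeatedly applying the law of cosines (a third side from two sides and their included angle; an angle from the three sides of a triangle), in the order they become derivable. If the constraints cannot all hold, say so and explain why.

The constraints are consistent. Derivable facts, in order:
After 1 step:
- FN = √89
- HM ≈ 22.87
- ∠DFH = 90°
- ∠DHF = 28.07°
- ∠FDH = 61.93°
After 2 steps:
- ∠DFN = 32.01°
- ∠DHM = 19.93°
- ∠DMH = 40.07°
- ∠DNF = 57.99°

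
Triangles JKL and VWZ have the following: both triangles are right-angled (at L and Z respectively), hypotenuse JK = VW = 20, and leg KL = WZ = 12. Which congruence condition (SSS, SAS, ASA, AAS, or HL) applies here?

The given information matches HL: The hypotenuse and one leg of two right triangles are equal (Hypotenuse-Leg).

HL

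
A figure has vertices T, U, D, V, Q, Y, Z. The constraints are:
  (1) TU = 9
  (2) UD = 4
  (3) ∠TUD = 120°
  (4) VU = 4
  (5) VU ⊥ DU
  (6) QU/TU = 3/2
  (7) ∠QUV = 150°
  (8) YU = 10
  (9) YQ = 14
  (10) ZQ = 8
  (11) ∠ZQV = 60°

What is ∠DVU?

Step 1: By the law of cosines on triangle VUD: VD² = 4² + 4² − 2·4·4·cos(90°) = 32, so VD = 4·√2.
Step 2: By the inverse law of cosines on triangle DVU: cos(∠DVU) = ((4·√2)² + 4² − 4²) / (2·4·√2·4) = 32/45.25 = 0.7071, so ∠DVU = 45°.

Therefore, the measure of angle ∠DVU = 45°.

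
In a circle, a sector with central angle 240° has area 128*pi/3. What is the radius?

Sector area A = πr² × θ/360, so r² = 360A / (πθ).
r² = 360 × 128*pi/3 / (π × 240)
r² = 64
r = 8

8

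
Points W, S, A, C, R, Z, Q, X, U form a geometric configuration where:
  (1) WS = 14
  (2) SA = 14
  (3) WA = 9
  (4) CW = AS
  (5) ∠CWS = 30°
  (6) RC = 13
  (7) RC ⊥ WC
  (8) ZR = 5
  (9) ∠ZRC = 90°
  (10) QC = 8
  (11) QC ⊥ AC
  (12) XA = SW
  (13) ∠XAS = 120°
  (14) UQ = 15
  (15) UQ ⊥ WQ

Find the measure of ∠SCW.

From the given relations: CW = AS = 14.
Step 1: By the law of cosines on triangle CWS: CS² = 14² + 14² − 2·14·14·cos(30°) = 52.52, so CS ≈ 7.25.
Step 2: By the inverse law of cosines on triangle SCW: cos(∠SCW) = (7.25² + 14² − 14²) / (2·7.25·14) = 52.52/202.91 = 0.2588, so ∠SCW = 75°.

Therefore, the measure of angle ∠SCW = 75°.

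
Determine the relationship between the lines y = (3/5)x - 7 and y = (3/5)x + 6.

Slope of line 1: m1 = 3/5
Slope of line 2: m2 = 3/5
Since m1 = m2 = 3/5, the lines are parallel.

Parallel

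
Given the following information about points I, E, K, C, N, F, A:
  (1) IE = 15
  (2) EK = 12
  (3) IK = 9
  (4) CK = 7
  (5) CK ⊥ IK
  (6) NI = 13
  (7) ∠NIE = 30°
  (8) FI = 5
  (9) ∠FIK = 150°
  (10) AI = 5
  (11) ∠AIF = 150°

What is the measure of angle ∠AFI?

Step 1: By the law of cosines on triangle FIA: FA² = 5² + 5² − 2·5·5·cos(150°) = 93.3, so FA ≈ 9.66.
Step 2: By the inverse law of cosines on triangle AFI: cos(∠AFI) = (9.66² + 5² − 5²) / (2·9.66·5) = 93.3/96.59 = 0.9659, so ∠AFI = 15°.

Therefore, the measure of angle ∠AFI = 15°.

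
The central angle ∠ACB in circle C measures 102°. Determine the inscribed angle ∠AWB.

Inscribed angle = 102° / 2 = 51° (inscribed angle theorem).

51°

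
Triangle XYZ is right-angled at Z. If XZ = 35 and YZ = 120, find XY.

By the Pythagorean theorem: XY^2 = XZ^2 + YZ^2
XY^2 = 35^2 + 120^2 = 1225 + 14400 = 15625
XY = sqrt(15625) = 125

125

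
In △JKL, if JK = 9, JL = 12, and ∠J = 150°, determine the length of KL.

By the law of cosines: KL^2 = JK^2 + JL^2 - 2*JK*JL*cos(J)
KL^2 = 9^2 + 12^2 - 2*9*12*cos(150°)
KL^2 = 81 + 144 - 216*(-sqrt(3)/2)
KL^2 = 108*sqrt(3) + 225
KL = 3*sqrt(12*sqrt(3) + 25)

3*sqrt(12*sqrt(3) + 25)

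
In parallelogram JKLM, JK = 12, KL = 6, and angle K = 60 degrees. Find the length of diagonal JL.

The diagonal of a parallelogram can be found by treating two adjacent sides and the diagonal as a triangle.
Applying the law of cosines with sides 12, 6 and included angle 60°:
d^2 = 144 + 36 - 144*cos(60°) = 108
d = 6*sqrt(3)

6*sqrt(3)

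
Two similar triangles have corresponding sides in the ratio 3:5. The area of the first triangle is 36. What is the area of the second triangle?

The ratio of areas of similar triangles = (side ratio)^2.
Side ratio = 3:5, so area ratio = 9:25.
Area of the second triangle / Area of the first triangle = 25/9
Area of the second triangle = 36 * 25/9 = 100

100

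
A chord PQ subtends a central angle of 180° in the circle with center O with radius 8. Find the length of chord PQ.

Drop a perpendicular from the center to the chord, bisecting both the chord and the central angle.
Each half-chord = r sin(θ/2) = 8 sin(90°).
The full chord = 2 × 8 × sin(90°) = 16.

16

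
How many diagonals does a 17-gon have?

Total line segments between 17 vertices = C(17,2) = 136.
Subtract the 17 sides: 136 - 17 = 119 diagonals.

119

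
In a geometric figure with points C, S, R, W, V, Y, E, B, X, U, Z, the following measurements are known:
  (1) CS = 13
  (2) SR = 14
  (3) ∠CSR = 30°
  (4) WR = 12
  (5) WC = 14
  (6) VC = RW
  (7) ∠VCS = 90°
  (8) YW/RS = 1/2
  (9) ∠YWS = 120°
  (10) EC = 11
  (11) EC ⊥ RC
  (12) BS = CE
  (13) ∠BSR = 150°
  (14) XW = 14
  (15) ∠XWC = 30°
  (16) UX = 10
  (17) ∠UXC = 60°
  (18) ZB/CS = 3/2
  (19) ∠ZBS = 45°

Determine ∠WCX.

Step 1: By the law of cosines on triangle CWX: CX² = 14² + 14² − 2·14·14·cos(30°) = 52.52, so CX ≈ 7.25.
Step 2: By the inverse law of cosines on triangle WCX: cos(∠WCX) = (14² + 7.25² − 14²) / (2·14·7.25) = 52.52/202.91 = 0.2588, so ∠WCX = 75°.

Therefore, the measure of angle ∠WCX = 75°.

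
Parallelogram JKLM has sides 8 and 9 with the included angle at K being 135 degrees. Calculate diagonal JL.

Law of cosines: d^2 = 8^2 + 9^2 - 2(8)(9)cos(135°) = 72*sqrt(2) + 145, so d = sqrt(72*sqrt(2) + 145).

sqrt(72*sqrt(2) + 145)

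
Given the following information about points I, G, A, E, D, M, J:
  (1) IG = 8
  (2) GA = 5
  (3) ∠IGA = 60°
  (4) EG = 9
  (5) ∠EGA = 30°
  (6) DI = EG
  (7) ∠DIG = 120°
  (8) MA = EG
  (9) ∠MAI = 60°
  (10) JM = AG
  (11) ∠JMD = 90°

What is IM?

From the given relations: MA = EG = 9.
Step 1: By the law of cosines on triangle IGA: IA² = 8² + 5² − 2·8·5·cos(60°) = 49, so IA = 7.
Step 2: By the law of cosines on triangle IAM: IM² = 7² + 9² − 2·7·9·cos(60°) = 67, so IM = √67.

Therefore, the length of IM = √67.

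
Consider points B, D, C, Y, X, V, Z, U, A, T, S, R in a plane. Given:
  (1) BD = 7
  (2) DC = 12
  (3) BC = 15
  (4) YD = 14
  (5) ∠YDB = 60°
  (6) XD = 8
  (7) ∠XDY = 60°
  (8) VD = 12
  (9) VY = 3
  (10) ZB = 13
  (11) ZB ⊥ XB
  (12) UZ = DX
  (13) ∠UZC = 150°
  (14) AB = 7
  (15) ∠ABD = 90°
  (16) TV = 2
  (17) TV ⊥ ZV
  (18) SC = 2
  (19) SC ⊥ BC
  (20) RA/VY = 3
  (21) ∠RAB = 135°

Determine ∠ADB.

Step 1: By the law of cosines on triangle DBA: DA² = 7² + 7² − 2·7·7·cos(90°) = 98, so DA = 7·√2.
Step 2: By the inverse law of cosines on triangle ADB: cos(∠ADB) = ((7·√2)² + 7² − 7²) / (2·7·√2·7) = 98/138.59 = 0.7071, so ∠ADB = 45°.

Therefore, the measure of angle ∠ADB = 45°.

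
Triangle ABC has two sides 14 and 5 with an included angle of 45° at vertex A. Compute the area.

When two sides and the included angle are known, the area formula is (1/2)ab sin(C).
The height from one side to the opposite vertex is 5 sin(45°) = 5*sqrt(2)/2.
Area = (1/2) * 14 * 5*sqrt(2)/2 = 35*sqrt(2)/2.

35*sqrt(2)/2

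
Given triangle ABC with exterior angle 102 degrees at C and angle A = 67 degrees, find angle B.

angle B = 102 - 67 = 35 degrees (exterior angle theorem).

35 degrees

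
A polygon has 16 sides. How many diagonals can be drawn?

Total line segments between 16 vertices = C(16,2) = 120.
Subtract the 16 sides: 120 - 16 = 104 diagonals.

104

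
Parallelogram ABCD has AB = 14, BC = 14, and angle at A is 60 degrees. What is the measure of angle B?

In a parallelogram, consecutive angles are supplementary (sum to 180°).
angle B = 180 - angle A
angle B = 180 - 60
angle B = 120 degrees

120 degrees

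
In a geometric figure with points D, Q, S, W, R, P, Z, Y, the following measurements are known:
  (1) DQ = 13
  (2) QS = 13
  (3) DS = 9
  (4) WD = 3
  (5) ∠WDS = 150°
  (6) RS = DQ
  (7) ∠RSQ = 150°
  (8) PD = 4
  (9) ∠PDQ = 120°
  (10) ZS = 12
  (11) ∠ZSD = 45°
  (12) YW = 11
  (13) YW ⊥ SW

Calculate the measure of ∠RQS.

From the given relations: RS = DQ = 13.
Step 1: By the law of cosines on triangle QSR: QR² = 13² + 13² − 2·13·13·cos(150°) = 630.72, so QR ≈ 25.11.
Step 2: By the inverse law of cosines on triangle RQS: cos(∠RQS) = (25.11² + 13² − 13²) / (2·25.11·13) = 630.72/652.97 = 0.9659, so ∠RQS = 15°.

Therefore, the measure of angle ∠RQS = 15°.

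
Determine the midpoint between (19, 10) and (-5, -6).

The midpoint is the average of the coordinates:
x: (19 + -5)/2 = 7
y: (10 + -6)/2 = 2
Midpoint = (7, 2)

(7, 2)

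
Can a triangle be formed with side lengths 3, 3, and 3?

Sort the sides: 3, 3, 3.
It suffices to check that the sum of the two smallest exceeds the largest:
3 + 3 = 6 > 3. ✓
Yes, a valid triangle can be formed.

Yes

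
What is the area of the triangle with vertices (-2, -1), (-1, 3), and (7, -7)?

Shoelace: Area = (1/2)|-2(3--7) + -1(-7--1) + 7(-1-3)| = (1/2)(42) = 21

21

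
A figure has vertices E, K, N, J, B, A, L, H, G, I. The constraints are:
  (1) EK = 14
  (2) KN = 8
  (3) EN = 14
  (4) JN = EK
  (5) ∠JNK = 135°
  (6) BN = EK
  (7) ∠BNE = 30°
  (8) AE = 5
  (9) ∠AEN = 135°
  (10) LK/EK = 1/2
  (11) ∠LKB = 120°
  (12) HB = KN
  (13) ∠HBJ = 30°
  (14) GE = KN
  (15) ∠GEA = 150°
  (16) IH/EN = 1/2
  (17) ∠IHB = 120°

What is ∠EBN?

From the given relations: BN = EK = 14.
Step 1: By the law of cosines on triangle BNE: BE² = 14² + 14² − 2·14·14·cos(30°) = 52.52, so BE ≈ 7.25.
Step 2: By the inverse law of cosines on triangle EBN: cos(∠EBN) = (7.25² + 14² − 14²) / (2·7.25·14) = 52.52/202.91 = 0.2588, so ∠EBN = 75°.

Therefore, the measure of angle ∠EBN = 75°.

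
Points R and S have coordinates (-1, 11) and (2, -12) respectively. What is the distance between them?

d = sqrt((2 - -1)^2 + (-12 - 11)^2)
d = sqrt(3^2 + -23^2)
d = sqrt(9 + 529)
d = sqrt(538)

sqrt(538)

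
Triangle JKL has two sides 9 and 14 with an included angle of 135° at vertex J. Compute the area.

Area = (1/2)(9)(14) sin(135°) = (1/2)(9)(14)(sqrt(2)/2) = 63*sqrt(2)/2

63*sqrt(2)/2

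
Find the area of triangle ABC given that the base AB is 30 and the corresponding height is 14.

Area = (1/2)(30)(14) = 210

210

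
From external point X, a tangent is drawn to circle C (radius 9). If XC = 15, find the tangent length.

Let T be the point of tangency. Then CT ⊥ XT (radius ⊥ tangent).
In right triangle CTX: CX² = CT² + XT²
15² = 9² + XT²
XT² = 144, XT = 12

12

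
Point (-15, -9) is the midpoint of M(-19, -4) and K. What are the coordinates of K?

Using the midpoint formula: M = ((x1 + x2)/2, (y1 + y2)/2)
We know M = (-15, -9) and M = (-19, -4)
For x: -15 = (-19 + x2)/2, so x2 = 2*-15 - -19 = -11
For y: -9 = (-4 + y2)/2, so y2 = 2*-9 - -4 = -14
K = (-11, -14)

(-11, -14)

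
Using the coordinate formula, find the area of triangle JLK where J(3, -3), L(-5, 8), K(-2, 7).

Using the Shoelace formula for a triangle:
Area = (1/2)|x0(y1 - y2) + x1(y2 - y0) + x2(y0 - y1)|
Area = (1/2)|3(8 - 7) + -5(7 - -3) + -2(-3 - 8)|
Area = (1/2)|3 + -50 + 22|
Area = (1/2)|-25|
Area = (1/2)(25)
Area = 25/2

25/2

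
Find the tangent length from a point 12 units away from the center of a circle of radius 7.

Let T be the point of tangency. Then OT ⊥ PT (radius ⊥ tangent).
In right triangle OTP: OP² = OT² + PT²
12² = 7² + PT²
PT² = 95, PT = sqrt(95)

sqrt(95)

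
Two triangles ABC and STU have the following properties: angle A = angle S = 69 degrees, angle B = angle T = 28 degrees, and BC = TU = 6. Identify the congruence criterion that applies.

The given information provides:
angle A = angle S = 69 degrees, angle B = angle T = 28 degrees, and BC = TU = 6
This matches the AAS congruence theorem.
Two pairs of corresponding angles and a non-included side are equal (Angle-Angle-Side).

AAS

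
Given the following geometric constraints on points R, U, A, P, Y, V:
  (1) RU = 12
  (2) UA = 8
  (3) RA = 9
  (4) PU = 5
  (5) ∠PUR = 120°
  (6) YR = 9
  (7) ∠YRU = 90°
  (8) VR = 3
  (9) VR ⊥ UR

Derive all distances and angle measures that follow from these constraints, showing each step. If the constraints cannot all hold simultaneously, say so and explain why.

The constraints are consistent.

Step 1: From RU = 12, UP = 5, and ∠RUP = 120°, by the law of cosines:
  RP² = RU² + UP² - 2·RU·UP·cos(120°) = 144 + 25 + 60 = 229
  RP ≈ 15.13

Step 2: From UR = 12, RY = 9, and ∠URY = 90°, by the law of cosines:
  UY² = UR² + RY² - 2·UR·RY·cos(90°) = 144 + 81 - 0 = 225
  UY = 15

Step 3: From UR = 12, RV = 3, and ∠URV = 90°, by the law of cosines:
  UV² = UR² + RV² - 2·UR·RV·cos(90°) = 144 + 9 - 0 = 153
  UV = 3·√17

Step 4: From RA = 9, RU = 12, AU = 8, by the inverse law of cosines:
  cos(∠ARU) = (RA² + RU² - AU²) / (2·RA·RU)
  ∠ARU = 41.81°

Step 5: From UA = 8, UR = 12, AR = 9, by the inverse law of cosines:
  cos(∠AUR) = (UA² + UR² - AR²) / (2·UA·UR)
  ∠AUR = 48.59°

Step 6: From AR = 9, AU = 8, RU = 12, by the inverse law of cosines:
  cos(∠RAU) = (AR² + AU² - RU²) / (2·AR·AU)
  ∠RAU = 89.6°

Step 7: From RP = 15.13, RU = 12, PU = 5, by the inverse law of cosines:
  cos(∠PRU) = (RP² + RU² - PU²) / (2·RP·RU)
  ∠PRU = 16.63°

Step 8: From UR = 12, UV = 3·√17, RV = 3, by the inverse law of cosines:
  cos(∠RUV) = (UR² + UV² - RV²) / (2·UR·UV)
  ∠RUV = 14.04°

Step 9: From UR = 12, UY = 15, RY = 9, by the inverse law of cosines:
  cos(∠RUY) = (UR² + UY² - RY²) / (2·UR·UY)
  ∠RUY = 36.87°

Step 10: From PR = 15.13, PU = 5, RU = 12, by the inverse law of cosines:
  cos(∠RPU) = (PR² + PU² - RU²) / (2·PR·PU)
  ∠RPU = 43.37°

Step 11: From YR = 9, YU = 15, RU = 12, by the inverse law of cosines:
  cos(∠RYU) = (YR² + YU² - RU²) / (2·YR·YU)
  ∠RYU = 53.13°

Step 12: From VR = 3, VU = 3·√17, RU = 12, by the inverse law of cosines:
  cos(∠RVU) = (VR² + VU² - RU²) / (2·VR·VU)
  ∠RVU = 75.96°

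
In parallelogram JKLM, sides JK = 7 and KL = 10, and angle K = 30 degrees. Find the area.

Area = 7 * 10 * sin(30°) = 70 * 1/2 = 35

35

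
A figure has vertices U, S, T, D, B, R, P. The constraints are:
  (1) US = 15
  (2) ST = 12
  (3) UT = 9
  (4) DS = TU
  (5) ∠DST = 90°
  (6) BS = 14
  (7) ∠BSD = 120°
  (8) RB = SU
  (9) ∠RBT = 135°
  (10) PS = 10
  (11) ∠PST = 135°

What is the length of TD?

From the given relations: DS = TU = 9.
Step 1: By the law of cosines on triangle TSD: TD² = 12² + 9² − 2·12·9·cos(90°) = 225, so TD = 15.

Therefore, the length of TD = 15.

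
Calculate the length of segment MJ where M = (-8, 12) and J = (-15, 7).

d = sqrt((-7)^2 + (-5)^2) = sqrt(74)

sqrt(74)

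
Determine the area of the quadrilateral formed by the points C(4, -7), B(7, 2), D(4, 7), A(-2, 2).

Using the Shoelace formula for a quadrilateral (vertices in order):
Area = (1/2)|sum of (x_i * y_(i+1) - x_(i+1) * y_i)|
Terms: (4*2 - 7*-7) = 57, (7*7 - 4*2) = 41, (4*2 - -2*7) = 22, (-2*-7 - 4*2) = 6
Sum = 126
Area = (1/2)(126) = 63

63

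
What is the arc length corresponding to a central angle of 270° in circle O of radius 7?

The full circumference is 2πr = 2π(7) = 14*pi.
The arc spans 270° out of 360°, which is a fraction of 3/4.
Arc length = 14*pi × 3/4 = 21*pi/2.

21*pi/2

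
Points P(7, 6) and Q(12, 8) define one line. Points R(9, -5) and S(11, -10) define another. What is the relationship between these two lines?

Slope of line 1: m1 = (8 - 6)/(12 - 7) = 2/5 = 2/5
Slope of line 2: m2 = (-10 - -5)/(11 - 9) = -5/2 = -5/2
m1 * m2 = -1, so perpendicular.

Perpendicular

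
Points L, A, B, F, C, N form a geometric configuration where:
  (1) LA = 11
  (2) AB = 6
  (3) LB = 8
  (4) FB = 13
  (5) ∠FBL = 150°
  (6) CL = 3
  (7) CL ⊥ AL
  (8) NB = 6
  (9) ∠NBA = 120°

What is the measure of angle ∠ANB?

Step 1: By the law of cosines on triangle NBA: NA² = 6² + 6² − 2·6·6·cos(120°) = 108, so NA = 6·√3.
Step 2: By the inverse law of cosines on triangle ANB: cos(∠ANB) = ((6·√3)² + 6² − 6²) / (2·6·√3·6) = 108/124.71 = 0.866, so ∠ANB = 30°.

Therefore, the measure of angle ∠ANB = 30°.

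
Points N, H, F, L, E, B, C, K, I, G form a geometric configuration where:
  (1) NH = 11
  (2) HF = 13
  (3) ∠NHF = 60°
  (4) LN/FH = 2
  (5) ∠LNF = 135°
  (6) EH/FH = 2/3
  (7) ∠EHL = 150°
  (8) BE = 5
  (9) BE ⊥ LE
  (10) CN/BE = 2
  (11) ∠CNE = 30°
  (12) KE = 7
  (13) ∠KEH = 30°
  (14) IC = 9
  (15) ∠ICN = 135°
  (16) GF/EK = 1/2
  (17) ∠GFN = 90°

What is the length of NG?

From the given relations: GF = 1/2·EK = 1/2·7 ≈ 3.5.
Step 1: By the law of cosines on triangle FHN: FN² = 13² + 11² − 2·13·11·cos(60°) = 147, so FN = 7·√3.
Step 2: By the law of cosines on triangle NFG: NG² = (7·√3)² + 3.5² − 2·7·√3·3.5·cos(90°) = 159.25, so NG = 7/2·√13.

Therefore, the length of NG = 7/2·√13.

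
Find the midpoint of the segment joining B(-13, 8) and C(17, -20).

M = ((x₁ + x₂)/2, (y₁ + y₂)/2)
= ((-13 + 17)/2, (8 + -20)/2)
= (4/2, -12/2) = (2, -6)

(2, -6)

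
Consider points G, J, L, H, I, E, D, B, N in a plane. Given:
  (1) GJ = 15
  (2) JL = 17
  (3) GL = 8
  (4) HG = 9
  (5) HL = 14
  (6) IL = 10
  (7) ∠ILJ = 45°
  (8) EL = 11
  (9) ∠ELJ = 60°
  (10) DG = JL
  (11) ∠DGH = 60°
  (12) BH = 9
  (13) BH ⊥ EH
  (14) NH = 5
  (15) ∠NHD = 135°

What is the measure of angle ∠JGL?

Step 1: By the inverse law of cosines on triangle JGL: cos(∠JGL) = (15² + 8² − 17²) / (2·15·8) = 0/240 = 0, so ∠JGL = 90°.

Therefore, the measure of angle ∠JGL = 90°.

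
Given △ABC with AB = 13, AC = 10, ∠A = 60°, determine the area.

Area = (1/2) * AB * AC * sin(A)
Area = (1/2) * 13 * 10 * sin(60°)
Area = (1/2) * 13 * 10 * sqrt(3)/2
Area = 65*sqrt(3)/2

65*sqrt(3)/2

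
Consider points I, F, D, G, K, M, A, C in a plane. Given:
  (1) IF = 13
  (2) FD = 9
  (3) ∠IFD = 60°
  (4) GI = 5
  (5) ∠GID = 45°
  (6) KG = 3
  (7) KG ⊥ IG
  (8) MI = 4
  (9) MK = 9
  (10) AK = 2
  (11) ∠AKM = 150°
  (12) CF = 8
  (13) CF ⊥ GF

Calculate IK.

Step 1: By the law of cosines on triangle IGK: IK² = 5² + 3² − 2·5·3·cos(90°) = 34, so IK = √34.

Therefore, the length of IK = √34.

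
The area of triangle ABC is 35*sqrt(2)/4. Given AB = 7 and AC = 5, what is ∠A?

From the SAS area formula Area = (1/2)ab sin(C), rearranging gives sin(C) = 2*Area/(ab).
sin(C) = 2 * 35*sqrt(2)/4 / (35) = sqrt(2)/2.
Therefore C = arcsin(sqrt(2)/2) = 45°.
Since sin(180° - C) = sin(C), the obtuse angle 135° gives the same area, so C = 45° or C = 135°.

45° or 135°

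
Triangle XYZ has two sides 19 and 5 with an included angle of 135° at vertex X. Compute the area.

Area = (1/2) * XY * XZ * sin(X)
Area = (1/2) * 19 * 5 * sin(135°)
Area = (1/2) * 19 * 5 * sqrt(2)/2
Area = 95*sqrt(2)/4

95*sqrt(2)/4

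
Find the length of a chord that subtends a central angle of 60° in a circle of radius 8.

Drop a perpendicular from the center to the chord, bisecting both the chord and the central angle.
Each half-chord = r sin(θ/2) = 8 sin(30°).
The full chord = 2 × 8 × sin(30°) = 8.

8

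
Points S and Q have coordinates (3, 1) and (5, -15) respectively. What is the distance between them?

d = sqrt((5 - 3)^2 + (-15 - 1)^2)
d = sqrt(2^2 + -16^2)
d = sqrt(4 + 256)
d = sqrt(260) = 2*sqrt(65)

2*sqrt(65)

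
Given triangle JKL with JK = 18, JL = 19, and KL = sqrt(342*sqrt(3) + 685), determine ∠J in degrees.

When all three sides of a triangle are known, the law of cosines can be rearranged to find any angle.
cos(C) = (a² + b² - c²) / (2ab) gives cos(J) = -sqrt(3)/2.
Taking the inverse cosine: J = 150°.

150°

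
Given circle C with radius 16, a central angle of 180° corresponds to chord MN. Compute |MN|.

Drop a perpendicular from the center to the chord, bisecting both the chord and the central angle.
Each half-chord = r sin(θ/2) = 16 sin(90°).
The full chord = 2 × 16 × sin(90°) = 32.

32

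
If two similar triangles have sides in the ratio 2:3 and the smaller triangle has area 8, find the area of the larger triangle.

Area ratio = (2/3)^2 = 4/9. Area of the larger triangle = 8 * 9/4 = 18.

18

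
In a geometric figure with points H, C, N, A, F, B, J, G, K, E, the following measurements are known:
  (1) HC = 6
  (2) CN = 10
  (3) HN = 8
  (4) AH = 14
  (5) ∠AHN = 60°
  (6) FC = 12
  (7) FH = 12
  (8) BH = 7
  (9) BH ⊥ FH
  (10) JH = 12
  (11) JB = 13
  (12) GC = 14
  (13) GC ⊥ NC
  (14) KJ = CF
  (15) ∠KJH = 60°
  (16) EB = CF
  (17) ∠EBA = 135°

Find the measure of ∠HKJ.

From the given relations: KJ = CF = 12.
Step 1: By the law of cosines on triangle KJH: KH² = 12² + 12² − 2·12·12·cos(60°) = 144, so KH = 12.
Step 2: By the inverse law of cosines on triangle HKJ: cos(∠HKJ) = (12² + 12² − 12²) / (2·12·12) = 144/288 = 0.5, so ∠HKJ = 60°.

Therefore, the measure of angle ∠HKJ = 60°.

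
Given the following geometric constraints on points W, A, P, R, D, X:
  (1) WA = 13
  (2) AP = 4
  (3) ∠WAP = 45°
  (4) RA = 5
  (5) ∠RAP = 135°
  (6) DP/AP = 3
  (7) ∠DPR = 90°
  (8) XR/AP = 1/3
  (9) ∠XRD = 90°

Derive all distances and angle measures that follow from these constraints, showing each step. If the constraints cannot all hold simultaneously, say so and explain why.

The constraints are consistent.

From the given relations:
  DP = 3·AP = 3·4 = 12
  XR = 1/3·AP = 1/3·4 ≈ 1.33

Step 1: From WA = 13, AP = 4, and ∠WAP = 45°, by the law of cosines:
  WP² = WA² + AP² - 2·WA·AP·cos(45°) = 169 + 16 - 73.54 = 111.5
  WP ≈ 10.56

Step 2: From PA = 4, AR = 5, and ∠PAR = 135°, by the law of cosines:
  PR² = PA² + AR² - 2·PA·AR·cos(135°) = 16 + 25 + 28.28 = 69.28
  PR ≈ 8.32

Step 3: From RP = 8.32, PD = 12, and ∠RPD = 90°, by the law of cosines:
  RD² = RP² + PD² - 2·RP·PD·cos(90°) = 69.28 + 144 - 0 = 213.3
  RD ≈ 14.6

Step 4: From WA = 13, WP = 10.56, AP = 4, by the inverse law of cosines:
  cos(∠AWP) = (WA² + WP² - AP²) / (2·WA·WP)
  ∠AWP = 15.54°

Step 5: From PA = 4, PR = 8.32, AR = 5, by the inverse law of cosines:
  cos(∠APR) = (PA² + PR² - AR²) / (2·PA·PR)
  ∠APR = 25.14°

Step 6: From PA = 4, PW = 10.56, AW = 13, by the inverse law of cosines:
  cos(∠APW) = (PA² + PW² - AW²) / (2·PA·PW)
  ∠APW = 119.46°

Step 7: From RA = 5, RP = 8.32, AP = 4, by the inverse law of cosines:
  cos(∠ARP) = (RA² + RP² - AP²) / (2·RA·RP)
  ∠ARP = 19.86°

Step 8: From DR = 14.6, RX = 1.33, and ∠DRX = 90°, by the law of cosines:
  DX² = DR² + RX² - 2·DR·RX·cos(90°) = 213.3 + 1.778 - 0 = 215.1
  DX ≈ 14.66

Step 9: From RD = 14.6, RP = 8.32, DP = 12, by the inverse law of cosines:
  cos(∠DRP) = (RD² + RP² - DP²) / (2·RD·RP)
  ∠DRP = 55.25°

Step 10: From DP = 12, DR = 14.6, PR = 8.32, by the inverse law of cosines:
  cos(∠PDR) = (DP² + DR² - PR²) / (2·DP·DR)
  ∠PDR = 34.75°

Step 11: From DR = 14.6, DX = 14.66, RX = 1.33, by the inverse law of cosines:
  cos(∠RDX) = (DR² + DX² - RX²) / (2·DR·DX)
  ∠RDX = 5.22°

Step 12: From XD = 14.66, XR = 1.33, DR = 14.6, by the inverse law of cosines:
  cos(∠DXR) = (XD² + XR² - DR²) / (2·XD·XR)
  ∠DXR = 84.78°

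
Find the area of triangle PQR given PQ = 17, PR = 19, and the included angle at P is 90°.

When two sides and the included angle are known, the area formula is (1/2)ab sin(C).
The height from one side to the opposite vertex is 19 sin(90°) = 19.
Area = (1/2) * 17 * 19 = 323/2.

323/2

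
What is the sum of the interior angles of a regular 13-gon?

The sum of interior angles of an n-sided polygon is (n - 2) * 180.
For n = 13: (13 - 2) * 180 = 11 * 180 = 1980 degrees.

1980 degrees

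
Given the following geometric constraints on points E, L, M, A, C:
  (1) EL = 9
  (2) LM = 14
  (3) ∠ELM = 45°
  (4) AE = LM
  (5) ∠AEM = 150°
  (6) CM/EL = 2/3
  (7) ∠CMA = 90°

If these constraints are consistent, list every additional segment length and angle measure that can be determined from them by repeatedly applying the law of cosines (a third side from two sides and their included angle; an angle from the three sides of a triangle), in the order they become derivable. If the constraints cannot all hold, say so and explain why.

The constraints are consistent. Derivable facts, in order:
After 1 step:
- EM ≈ 9.94
After 2 steps:
- MA ≈ 23.15
- ∠EML = 39.81°
- ∠LEM = 95.19°
After 3 steps:
- AC ≈ 23.91
- ∠AME = 17.6°
- ∠EAM = 12.4°
After 4 steps:
- ∠ACM = 75.47°
- ∠CAM = 14.53°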